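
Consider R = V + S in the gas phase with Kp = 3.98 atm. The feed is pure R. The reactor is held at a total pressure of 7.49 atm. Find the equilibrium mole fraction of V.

y_V = 0.371

Let X = conversion of R (basis 1 mol R); extent of reaction ξ = X.
Mole table: n_R = 1 − X; n_V = X; n_S = X.
Total moles n_T = 1 + X.
Mole fractions y_i = n_i/n_T; Kp = p_V p_S / (p_R) with p_i = y_i·P.
This yields a degree-2 equation in X; solving on (0,1), X = 0.589.
Then n_V = 0.589, n_T = 1.59, so y_V = 0.371.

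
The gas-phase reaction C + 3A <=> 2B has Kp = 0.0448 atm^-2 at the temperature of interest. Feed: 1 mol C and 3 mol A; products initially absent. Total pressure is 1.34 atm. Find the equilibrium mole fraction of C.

Basis: 1 mol C initially; let X = conversion of C. Extent ξ = X.
At extent ξ: n_C = 1 − X; n_A = 3 − 3X; n_B = 2X.
Summing: n_T = 4 − 2X.
With p_i = (n_i/n_T)P, Kp = p_B^2 / (p_C p_A^3).
Setting this equal to 0.0448 atm^-2 and taking the physical root (0 < X < 1) gives X = 0.145.
Then n_C = 0.855, n_T = 3.71, so y_C = 0.230.

y_C = 0.230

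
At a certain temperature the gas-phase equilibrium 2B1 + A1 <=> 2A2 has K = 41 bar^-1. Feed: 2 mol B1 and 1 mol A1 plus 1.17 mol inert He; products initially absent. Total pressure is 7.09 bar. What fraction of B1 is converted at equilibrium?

Take 2 mol B1 as basis and let X be its fractional conversion, so ξ = X.
Mole table: n_B1 = 2 − 2X; n_A1 = 1 − X; n_A2 = 2X; n_I = 1.17 (inert).
Total moles n_T = 4.17 − X.
y_i = n_i/n_T, p_i = y_i·P. K = p_A2^2 / (p_B1^2 p_A1).
This yields a degree-3 equation in X; solving on (0,1), X = 0.804.

X = 0.804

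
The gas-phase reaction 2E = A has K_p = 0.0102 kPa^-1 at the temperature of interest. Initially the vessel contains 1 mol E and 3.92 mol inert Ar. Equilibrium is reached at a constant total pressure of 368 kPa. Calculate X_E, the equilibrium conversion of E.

X = 0.463

Take 1 mol E as basis and let X be its fractional conversion, so ξ = 0.5X.
Mole table: n_E = 1 − X; n_A = 0.5X; n_I = 3.92 (inert).
n_T = Σnᵢ = 4.92 − 0.5X.
With p_i = (n_i/n_T)P, K_p = p_A / (p_E^2).
Substituting and setting equal to 0.0102 kPa^-1 gives a polynomial in X; the root in (0,1) is X = 0.463.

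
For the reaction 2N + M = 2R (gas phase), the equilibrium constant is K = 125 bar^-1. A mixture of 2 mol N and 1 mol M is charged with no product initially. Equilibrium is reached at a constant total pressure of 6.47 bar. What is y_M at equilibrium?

y_M = 0.059

Basis: 2 mol N initially; let X = conversion of N. Extent ξ = X.
Mole table: n_N = 2 − 2X; n_M = 1 − X; n_R = 2X.
Total moles n_T = 3 − X.
With p_i = (n_i/n_T)P, K = p_R^2 / (p_N^2 p_M).
Equating to 125 bar^-1 and solving on 0 < X < 1: X = 0.874.
Then n_M = 0.126, n_T = 2.13, so y_M = 0.059.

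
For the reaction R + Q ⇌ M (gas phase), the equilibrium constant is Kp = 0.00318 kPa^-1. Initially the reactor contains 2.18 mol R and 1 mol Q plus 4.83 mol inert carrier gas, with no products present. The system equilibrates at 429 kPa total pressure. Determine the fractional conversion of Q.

X = 0.253

Let X = conversion of Q (basis 1 mol Q); extent of reaction ξ = X.
Moles: n_R = 2.18 − X; n_Q = 1 − X; n_M = X; n_I = 4.83 (inert).
n_T = Σnᵢ = 8.01 − X.
Mole fractions y_i = n_i/n_T; Kp = p_M / (p_R p_Q) with p_i = y_i·P.
Substituting and setting equal to 0.00318 kPa^-1 gives a polynomial in X; the root in (0,1) is X = 0.253.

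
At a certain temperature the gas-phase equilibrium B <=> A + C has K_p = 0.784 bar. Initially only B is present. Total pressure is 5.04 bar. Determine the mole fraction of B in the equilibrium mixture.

Let X = conversion of B (basis 1 mol B); extent of reaction ξ = X.
Species balance: n_B = 1 − X; n_A = X; n_C = X.
n_T = Σnᵢ = 1 + X.
y_i = n_i/n_T, p_i = y_i·P. K_p = p_A p_C / (p_B).
Setting this equal to 0.784 bar and taking the physical root (0 < X < 1) gives X = 0.367.
Then n_B = 0.633, n_T = 1.37, so y_B = 0.463.

y_B = 0.463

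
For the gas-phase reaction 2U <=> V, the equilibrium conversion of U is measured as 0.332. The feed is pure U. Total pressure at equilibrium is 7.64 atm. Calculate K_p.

K_p = 0.0406 atm^-1

Take 1 mol U as basis and let X be its fractional conversion, so ξ = 0.5X.
Moles: n_U = 1 − X; n_V = 0.5X.
Total moles n_T = 1 − 0.5X.
At X = 0.332: n_U = 0.668, n_V = 0.166, n_T = 0.834.
p_i = (n_i/n_T)·P. K_p = p_V / (p_U^2) = 0.0406 atm^-1.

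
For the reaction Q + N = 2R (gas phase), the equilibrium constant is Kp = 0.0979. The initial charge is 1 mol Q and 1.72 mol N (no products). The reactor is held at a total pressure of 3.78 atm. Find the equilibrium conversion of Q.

Basis: 1 mol Q initially; let X = conversion of Q. Extent ξ = X.
Moles: n_Q = 1 − X; n_N = 1.72 − X; n_R = 2X.
Since Δν = 0, n_T = 2.72 throughout.
Mole fractions y_i = n_i/n_T; Kp = p_R^2 / (p_Q p_N) with p_i = y_i·P.
Setting this equal to 0.0979 and taking the physical root (0 < X < 1) gives X = 0.176.

X = 0.176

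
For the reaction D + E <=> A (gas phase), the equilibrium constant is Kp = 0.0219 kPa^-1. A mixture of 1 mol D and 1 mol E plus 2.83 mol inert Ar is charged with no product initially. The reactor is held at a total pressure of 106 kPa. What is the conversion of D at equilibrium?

X = 0.271

Take 1 mol D as basis and let X be its fractional conversion, so ξ = X.
At extent ξ: n_D = 1 − X; n_E = 1 − X; n_A = X; n_I = 2.83 (inert).
Summing: n_T = 4.83 − X.
Mole fractions y_i = n_i/n_T; Kp = p_A / (p_D p_E) with p_i = y_i·P.
Substituting and setting equal to 0.0219 kPa^-1 gives a polynomial in X; the root in (0,1) is X = 0.271.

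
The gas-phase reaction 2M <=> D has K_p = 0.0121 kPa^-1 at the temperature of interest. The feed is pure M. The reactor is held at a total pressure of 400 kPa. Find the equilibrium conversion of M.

X = 0.778

Take 1 mol M as basis and let X be its fractional conversion, so ξ = 0.5X.
Mole table: n_M = 1 − X; n_D = 0.5X.
n_T = Σnᵢ = 1 − 0.5X.
y_i = n_i/n_T, p_i = y_i·P. K_p = p_D / (p_M^2).
Substituting and setting equal to 0.0121 kPa^-1 gives a polynomial in X; the root in (0,1) is X = 0.778.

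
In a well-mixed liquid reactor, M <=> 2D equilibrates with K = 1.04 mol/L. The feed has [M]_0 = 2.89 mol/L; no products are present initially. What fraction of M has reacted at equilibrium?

X = 0.258

Let X = conversion of M; extent ξ = 2.89·X mol/L.
Concentrations: [M] = 2.89 − 2.89X; [D] = 5.78X.
K = [D]^2 / ([M]).
Solving K = 1.04 for X ∈ (0,1): X = 0.258.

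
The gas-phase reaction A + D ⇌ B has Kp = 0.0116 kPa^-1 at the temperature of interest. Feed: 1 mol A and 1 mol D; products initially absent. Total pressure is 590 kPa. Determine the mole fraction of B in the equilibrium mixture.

y_B = 0.474

Basis: 1 mol A initially; let X = conversion of A. Extent ξ = X.
At extent ξ: n_A = 1 − X; n_D = 1 − X; n_B = X.
Total moles n_T = 2 − X.
With p_i = (n_i/n_T)P, Kp = p_B / (p_A p_D).
This yields a degree-2 equation in X; solving on (0,1), X = 0.643.
Then n_B = 0.643, n_T = 1.36, so y_B = 0.474.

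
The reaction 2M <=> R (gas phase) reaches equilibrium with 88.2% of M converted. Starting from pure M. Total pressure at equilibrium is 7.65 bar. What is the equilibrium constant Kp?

Kp = 2.31 bar^-1

Basis: 1 mol M initially; let X = conversion of M. Extent ξ = 0.5X.
Mole table: n_M = 1 − X; n_R = 0.5X.
n_T = Σnᵢ = 1 − 0.5X.
At X = 0.882: n_M = 0.118, n_R = 0.441, n_T = 0.559.
p_i = (n_i/n_T)·P. Kp = p_R / (p_M^2) = 2.31 bar^-1.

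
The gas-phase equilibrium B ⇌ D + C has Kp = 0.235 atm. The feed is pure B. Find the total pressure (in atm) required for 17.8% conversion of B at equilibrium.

Take 1 mol B as basis and let X be its fractional conversion, so ξ = X.
Mole table: n_B = 1 − X; n_D = X; n_C = X.
Total moles n_T = 1 + X.
Kp = p_D p_C / (p_B) with p_i = (n_i/n_T)·P.
At X = 0.178: the mole-fraction product g(X) = Π y_i^ν_i = 0.03272. Since Kp = g(X)·P^{1}, P = (Kp/g)^(1/1) = (0.235/0.03272)^(1/1) = 7.18 atm.

P = 7.18 atm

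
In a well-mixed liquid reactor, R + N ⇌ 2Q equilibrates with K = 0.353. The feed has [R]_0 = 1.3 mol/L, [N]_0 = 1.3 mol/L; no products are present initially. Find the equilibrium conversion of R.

Let X = conversion of R; extent ξ = 1.3·X mol/L.
Concentrations: [R] = 1.3 − 1.3X; [N] = 1.3 − 1.3X; [Q] = 2.6X.
K = [Q]^2 / ([R] [N]).
Solving K = 0.353 for X ∈ (0,1): X = 0.229.

X = 0.229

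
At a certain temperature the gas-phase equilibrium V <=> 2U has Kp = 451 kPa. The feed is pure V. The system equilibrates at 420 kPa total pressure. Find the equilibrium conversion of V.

X = 0.460

Let X = conversion of V (basis 1 mol V); extent of reaction ξ = X.
Mole table: n_V = 1 − X; n_U = 2X.
n_T = Σnᵢ = 1 + X.
With p_i = (n_i/n_T)P, Kp = p_U^2 / (p_V).
Substituting and setting equal to 451 kPa gives a polynomial in X; the root in (0,1) is X = 0.460.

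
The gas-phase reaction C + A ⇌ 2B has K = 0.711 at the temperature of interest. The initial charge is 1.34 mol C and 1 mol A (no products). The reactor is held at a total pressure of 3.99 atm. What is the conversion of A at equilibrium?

X = 0.342

Let X = conversion of A (basis 1 mol A); extent of reaction ξ = X.
Moles: n_C = 1.34 − X; n_A = 1 − X; n_B = 2X.
n_T stays at 2.34 (no change in mole number).
With p_i = (n_i/n_T)P, K = p_B^2 / (p_C p_A).
Setting this equal to 0.711 and taking the physical root (0 < X < 1) gives X = 0.342.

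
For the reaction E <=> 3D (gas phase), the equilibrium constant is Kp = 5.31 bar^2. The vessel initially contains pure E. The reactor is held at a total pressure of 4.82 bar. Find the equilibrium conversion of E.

X = 0.242

Let X = conversion of E (basis 1 mol E); extent of reaction ξ = X.
Species balance: n_E = 1 − X; n_D = 3X.
n_T = Σnᵢ = 1 + 2X.
Mole fractions y_i = n_i/n_T; Kp = p_D^3 / (p_E) with p_i = y_i·P.
This yields a degree-3 equation in X; solving on (0,1), X = 0.242.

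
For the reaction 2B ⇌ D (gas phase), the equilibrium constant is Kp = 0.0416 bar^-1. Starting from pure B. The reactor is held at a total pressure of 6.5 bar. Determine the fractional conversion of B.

Take 1 mol B as basis and let X be its fractional conversion, so ξ = 0.5X.
Moles: n_B = 1 − X; n_D = 0.5X.
Summing: n_T = 1 − 0.5X.
With p_i = (n_i/n_T)P, Kp = p_D / (p_B^2).
Setting this equal to 0.0416 bar^-1 and taking the physical root (0 < X < 1) gives X = 0.307.

X = 0.307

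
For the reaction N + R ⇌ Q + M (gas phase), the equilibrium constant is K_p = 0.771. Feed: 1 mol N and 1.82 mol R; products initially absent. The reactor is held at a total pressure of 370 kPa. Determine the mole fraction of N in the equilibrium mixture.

y_N = 0.139

Basis: 1 mol N initially; let X = conversion of N. Extent ξ = X.
Moles: n_N = 1 − X; n_R = 1.82 − X; n_Q = X; n_M = X.
Since Δν = 0, n_T = 2.82 throughout.
Mole fractions y_i = n_i/n_T; K_p = p_Q p_M / (p_N p_R) with p_i = y_i·P.
Equating to 0.771 and solving on 0 < X < 1: X = 0.607.
Then n_N = 0.393, n_T = 2.82, so y_N = 0.139.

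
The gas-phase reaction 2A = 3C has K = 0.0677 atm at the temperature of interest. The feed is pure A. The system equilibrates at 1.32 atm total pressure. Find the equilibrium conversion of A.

X = 0.218

Take 1 mol A as basis and let X be its fractional conversion, so ξ = 0.5X.
Species balance: n_A = 1 − X; n_C = 1.5X.
n_T = Σnᵢ = 1 + 0.5X.
y_i = n_i/n_T, p_i = y_i·P. K = p_C^3 / (p_A^2).
Equating to 0.0677 atm and solving on 0 < X < 1: X = 0.218.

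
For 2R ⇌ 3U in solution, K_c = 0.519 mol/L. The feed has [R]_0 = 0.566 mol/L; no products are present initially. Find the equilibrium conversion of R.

Let X = conversion of R; extent ξ = 0.566X/2 mol/L.
Concentrations: [R] = 0.566 − 0.566X; [U] = 0.849X.
K_c = [U]^3 / ([R]^2).
Setting equal to 0.519 and solving for X on (0,1) gives X = 0.440.

X = 0.440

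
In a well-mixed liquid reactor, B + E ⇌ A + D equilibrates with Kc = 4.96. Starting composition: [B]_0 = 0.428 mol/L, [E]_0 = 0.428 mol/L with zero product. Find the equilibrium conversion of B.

X = 0.690

Let X = conversion of B; extent ξ = 0.428·X mol/L.
Concentrations: [B] = 0.428 − 0.428X; [E] = 0.428 − 0.428X; [A] = 0.428X; [D] = 0.428X.
Kc = [A] [D] / ([B] [E]).
Setting equal to 4.96 and solving for X on (0,1) gives X = 0.690.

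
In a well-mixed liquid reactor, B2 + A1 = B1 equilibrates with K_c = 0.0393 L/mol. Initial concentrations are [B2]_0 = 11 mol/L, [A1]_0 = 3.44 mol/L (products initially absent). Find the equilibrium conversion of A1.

Let X = conversion of A1; extent ξ = 3.44·X mol/L.
Concentrations: [B2] = 11 − 3.44X; [A1] = 3.44 − 3.44X; [B1] = 3.44X.
K_c = [B1] / ([B2] [A1]).
Equating to 0.0393 L/mol: the physical root is X = 0.283.

X = 0.283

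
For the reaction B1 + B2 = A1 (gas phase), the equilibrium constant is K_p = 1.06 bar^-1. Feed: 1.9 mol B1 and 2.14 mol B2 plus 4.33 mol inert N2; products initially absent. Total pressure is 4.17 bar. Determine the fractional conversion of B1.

X = 0.435

Let X = conversion of B1 (basis 1.9 mol B1); extent of reaction ξ = 1.9X.
At extent ξ: n_B1 = 1.9 − 1.9X; n_B2 = 2.14 − 1.9X; n_A1 = 1.9X; n_I = 4.33 (inert).
n_T = Σnᵢ = 8.37 − 1.9X.
With p_i = (n_i/n_T)P, K_p = p_A1 / (p_B1 p_B2).
Substituting and setting equal to 1.06 bar^-1 gives a polynomial in X; the root in (0,1) is X = 0.435.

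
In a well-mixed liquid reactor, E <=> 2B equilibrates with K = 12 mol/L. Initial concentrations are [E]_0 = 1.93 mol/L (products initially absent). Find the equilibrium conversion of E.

X = 0.692

Let X = conversion of E; extent ξ = 1.93·X mol/L.
Concentrations: [E] = 1.93 − 1.93X; [B] = 3.86X.
K = [B]^2 / ([E]).
Solving K = 12 for X ∈ (0,1): X = 0.692.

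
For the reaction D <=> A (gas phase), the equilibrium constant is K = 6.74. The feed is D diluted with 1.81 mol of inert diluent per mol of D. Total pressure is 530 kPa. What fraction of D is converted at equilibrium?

X = 0.871

Take 1 mol D as basis and let X be its fractional conversion, so ξ = X.
Mole table: n_D = 1 − X; n_A = X; n_I = 1.81 (inert).
Total moles n_T = 2.81 (Δν = 0, constant).
y_i = n_i/n_T, p_i = y_i·P. K = p_A / (p_D).
Equating to 6.74 and solving on 0 < X < 1: X = 0.871.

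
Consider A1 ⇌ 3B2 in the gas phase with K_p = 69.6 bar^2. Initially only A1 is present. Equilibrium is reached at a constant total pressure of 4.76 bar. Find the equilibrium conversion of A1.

X = 0.603

Take 1 mol A1 as basis and let X be its fractional conversion, so ξ = X.
Species balance: n_A1 = 1 − X; n_B2 = 3X.
n_T = Σnᵢ = 1 + 2X.
y_i = n_i/n_T, p_i = y_i·P. K_p = p_B2^3 / (p_A1).
Equating to 69.6 bar^2 and solving on 0 < X < 1: X = 0.603.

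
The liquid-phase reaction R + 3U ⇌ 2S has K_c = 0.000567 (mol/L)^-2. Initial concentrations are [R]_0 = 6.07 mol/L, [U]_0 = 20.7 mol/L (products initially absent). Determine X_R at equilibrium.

X = 0.263

Let X = conversion of R; extent ξ = 6.07·X mol/L.
Concentrations: [R] = 6.07 − 6.07X; [U] = 20.7 − 18.2X; [S] = 12.1X.
K_c = [S]^2 / ([R] [U]^3).
Solving K_c = 0.000567 for X ∈ (0,1): X = 0.263.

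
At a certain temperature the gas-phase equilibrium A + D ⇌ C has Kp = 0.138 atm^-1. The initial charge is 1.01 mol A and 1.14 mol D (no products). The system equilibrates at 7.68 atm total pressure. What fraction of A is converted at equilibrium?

X = 0.321

Let X = conversion of A (basis 1.01 mol A); extent of reaction ξ = 1.01X.
Moles: n_A = 1.01 − 1.01X; n_D = 1.14 − 1.01X; n_C = 1.01X.
Summing: n_T = 2.15 − 1.01X.
y_i = n_i/n_T, p_i = y_i·P. Kp = p_C / (p_A p_D).
Equating to 0.138 atm^-1 and solving on 0 < X < 1: X = 0.321.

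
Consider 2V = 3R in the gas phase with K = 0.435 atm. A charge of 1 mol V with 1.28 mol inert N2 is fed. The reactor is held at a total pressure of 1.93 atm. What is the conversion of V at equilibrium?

Let X = conversion of V (basis 1 mol V); extent of reaction ξ = 0.5X.
Mole table: n_V = 1 − X; n_R = 1.5X; n_I = 1.28 (inert).
Total moles n_T = 2.28 + 0.5X.
With p_i = (n_i/n_T)P, K = p_R^3 / (p_V^2).
Setting this equal to 0.435 atm and taking the physical root (0 < X < 1) gives X = 0.393.

X = 0.393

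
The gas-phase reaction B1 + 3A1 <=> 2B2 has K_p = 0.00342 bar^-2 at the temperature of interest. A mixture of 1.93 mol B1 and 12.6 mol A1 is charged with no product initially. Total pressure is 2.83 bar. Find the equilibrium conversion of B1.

Let X = conversion of B1 (basis 1.93 mol B1); extent of reaction ξ = 1.93X.
Mole table: n_B1 = 1.93 − 1.93X; n_A1 = 12.6 − 5.79X; n_B2 = 3.86X.
Total moles n_T = 14.5 − 3.86X.
With p_i = (n_i/n_T)P, K_p = p_B2^2 / (p_B1 p_A1^3).
This yields a degree-4 equation in X; solving on (0,1), X = 0.157.

X = 0.157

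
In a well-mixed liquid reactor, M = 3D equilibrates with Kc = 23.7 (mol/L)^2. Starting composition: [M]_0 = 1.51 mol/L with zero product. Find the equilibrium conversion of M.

Let X = conversion of M; extent ξ = 1.51·X mol/L.
Concentrations: [M] = 1.51 − 1.51X; [D] = 4.53X.
Kc = [D]^3 / ([M]).
Equating to 23.7 (mol/L)^2: the physical root is X = 0.555.

X = 0.555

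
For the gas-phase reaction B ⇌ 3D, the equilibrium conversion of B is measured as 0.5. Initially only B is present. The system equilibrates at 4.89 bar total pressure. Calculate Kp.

Kp = 40.4 bar^2

Basis: 1 mol B initially; let X = conversion of B. Extent ξ = X.
At extent ξ: n_B = 1 − X; n_D = 3X.
Total moles n_T = 1 + 2X.
At X = 0.5: n_B = 0.5, n_D = 1.5, n_T = 2.
p_i = (n_i/n_T)·P. Kp = p_D^3 / (p_B) = 40.4 bar^2.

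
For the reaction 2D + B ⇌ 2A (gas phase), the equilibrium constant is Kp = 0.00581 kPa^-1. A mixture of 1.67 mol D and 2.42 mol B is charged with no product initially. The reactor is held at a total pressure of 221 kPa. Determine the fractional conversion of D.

Take 1.67 mol D as basis and let X be its fractional conversion, so ξ = 0.835X.
Mole table: n_D = 1.67 − 1.67X; n_B = 2.42 − 0.835X; n_A = 1.67X.
Total moles n_T = 4.09 − 0.835X.
y_i = n_i/n_T, p_i = y_i·P. Kp = p_A^2 / (p_D^2 p_B).
This yields a degree-3 equation in X; solving on (0,1), X = 0.457.

X = 0.457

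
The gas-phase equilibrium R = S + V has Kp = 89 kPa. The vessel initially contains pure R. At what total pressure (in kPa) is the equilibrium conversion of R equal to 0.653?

Basis: 1 mol R initially; let X = conversion of R. Extent ξ = X.
Mole table: n_R = 1 − X; n_S = X; n_V = X.
n_T = Σnᵢ = 1 + X.
Kp = p_S p_V / (p_R) with p_i = (n_i/n_T)·P.
At X = 0.653: the mole-fraction product g(X) = Π y_i^ν_i = 0.7434. Since Kp = g(X)·P^{1}, P = (Kp/g)^(1/1) = (89/0.7434)^(1/1) = 120 kPa.

P = 120 kPa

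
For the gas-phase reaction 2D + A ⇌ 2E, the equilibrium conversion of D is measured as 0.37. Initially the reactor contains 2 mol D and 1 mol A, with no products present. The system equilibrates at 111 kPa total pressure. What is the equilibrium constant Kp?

Let X = conversion of D (basis 2 mol D); extent of reaction ξ = X.
Species balance: n_D = 2 − 2X; n_A = 1 − X; n_E = 2X.
Summing: n_T = 3 − X.
At X = 0.37: n_D = 1.26, n_A = 0.63, n_E = 0.74, n_T = 2.63.
p_i = (n_i/n_T)·P. Kp = p_E^2 / (p_D^2 p_A) = 0.013 kPa^-1.

Kp = 0.013 kPa^-1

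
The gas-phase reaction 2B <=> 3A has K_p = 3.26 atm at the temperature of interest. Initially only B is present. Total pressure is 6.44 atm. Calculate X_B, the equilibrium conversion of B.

Let X = conversion of B (basis 1 mol B); extent of reaction ξ = 0.5X.
At extent ξ: n_B = 1 − X; n_A = 1.5X.
Total moles n_T = 1 + 0.5X.
Mole fractions y_i = n_i/n_T; K_p = p_A^3 / (p_B^2) with p_i = y_i·P.
Equating to 3.26 atm and solving on 0 < X < 1: X = 0.401.

X = 0.401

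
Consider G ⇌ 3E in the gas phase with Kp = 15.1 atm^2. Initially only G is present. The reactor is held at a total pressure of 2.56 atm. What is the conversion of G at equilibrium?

X = 0.553

Take 1 mol G as basis and let X be its fractional conversion, so ξ = X.
Mole table: n_G = 1 − X; n_E = 3X.
Summing: n_T = 1 + 2X.
Mole fractions y_i = n_i/n_T; Kp = p_E^3 / (p_G) with p_i = y_i·P.
Setting this equal to 15.1 atm^2 and taking the physical root (0 < X < 1) gives X = 0.553.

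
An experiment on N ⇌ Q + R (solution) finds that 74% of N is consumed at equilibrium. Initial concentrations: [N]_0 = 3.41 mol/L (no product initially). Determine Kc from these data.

Kc = 7.18 mol/L

Let X = conversion of N.
Concentrations: [N] = 3.41 − 3.41X; [Q] = 3.41X; [R] = 3.41X.
At X = 0.74: [N] = 0.887, [Q] = 2.52, [R] = 2.52.
Kc = [Q] [R] / ([N]) = 7.18 mol/L.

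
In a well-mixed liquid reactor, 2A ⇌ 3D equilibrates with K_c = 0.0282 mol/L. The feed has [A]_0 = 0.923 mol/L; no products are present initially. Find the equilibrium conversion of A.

Let X = conversion of A; extent ξ = 0.923X/2 mol/L.
Concentrations: [A] = 0.923 − 0.923X; [D] = 1.38X.
K_c = [D]^3 / ([A]^2).
Equating to 0.0282 mol/L: the physical root is X = 0.182.

X = 0.182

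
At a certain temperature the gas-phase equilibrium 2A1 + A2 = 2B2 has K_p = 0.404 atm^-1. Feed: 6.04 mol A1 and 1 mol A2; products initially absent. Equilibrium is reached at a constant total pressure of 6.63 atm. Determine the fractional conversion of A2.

X = 0.747

Basis: 1 mol A2 initially; let X = conversion of A2. Extent ξ = X.
Moles: n_A1 = 6.04 − 2X; n_A2 = 1 − X; n_B2 = 2X.
Summing: n_T = 7.04 − X.
With p_i = (n_i/n_T)P, K_p = p_B2^2 / (p_A1^2 p_A2).
This yields a degree-3 equation in X; solving on (0,1), X = 0.747.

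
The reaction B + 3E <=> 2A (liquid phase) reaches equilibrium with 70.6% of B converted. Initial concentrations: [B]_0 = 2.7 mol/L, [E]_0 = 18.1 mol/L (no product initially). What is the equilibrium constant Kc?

Kc = 0.00965 (mol/L)^-2

Let X = conversion of B.
Concentrations: [B] = 2.7 − 2.7X; [E] = 18.1 − 8.1X; [A] = 5.4X.
At X = 0.706: [B] = 0.794, [E] = 12.4, [A] = 3.81.
Kc = [A]^2 / ([B] [E]^3) = 0.00965 (mol/L)^-2.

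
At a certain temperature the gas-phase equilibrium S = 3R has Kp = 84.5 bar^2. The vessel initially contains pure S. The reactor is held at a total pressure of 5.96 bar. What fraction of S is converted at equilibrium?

Let X = conversion of S (basis 1 mol S); extent of reaction ξ = X.
Mole table: n_S = 1 − X; n_R = 3X.
Total moles n_T = 1 + 2X.
y_i = n_i/n_T, p_i = y_i·P. Kp = p_R^3 / (p_S).
Setting this equal to 84.5 bar^2 and taking the physical root (0 < X < 1) gives X = 0.559.

X = 0.559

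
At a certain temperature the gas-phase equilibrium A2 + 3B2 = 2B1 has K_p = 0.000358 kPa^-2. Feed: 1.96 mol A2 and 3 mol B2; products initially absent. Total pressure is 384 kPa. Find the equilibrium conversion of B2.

X = 0.750

Take 3 mol B2 as basis and let X be its fractional conversion, so ξ = X.
Moles: n_A2 = 1.96 − X; n_B2 = 3 − 3X; n_B1 = 2X.
Total moles n_T = 4.96 − 2X.
y_i = n_i/n_T, p_i = y_i·P. K_p = p_B1^2 / (p_A2 p_B2^3).
Substituting and setting equal to 0.000358 kPa^-2 gives a polynomial in X; the root in (0,1) is X = 0.750.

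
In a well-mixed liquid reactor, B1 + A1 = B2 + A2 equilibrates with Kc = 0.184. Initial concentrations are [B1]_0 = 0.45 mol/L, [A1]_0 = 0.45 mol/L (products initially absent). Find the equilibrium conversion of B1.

Let X = conversion of B1; extent ξ = 0.45·X mol/L.
Concentrations: [B1] = 0.45 − 0.45X; [A1] = 0.45 − 0.45X; [B2] = 0.45X; [A2] = 0.45X.
Kc = [B2] [A2] / ([B1] [A1]).
This equals 0.184 at X = 0.300 (the root in 0 < X < 1).

X = 0.300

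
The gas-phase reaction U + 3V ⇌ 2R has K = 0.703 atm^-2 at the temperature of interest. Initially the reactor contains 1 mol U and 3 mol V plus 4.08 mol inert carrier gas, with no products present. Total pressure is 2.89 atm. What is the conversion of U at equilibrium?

X = 0.355

Take 1 mol U as basis and let X be its fractional conversion, so ξ = X.
Species balance: n_U = 1 − X; n_V = 3 − 3X; n_R = 2X; n_I = 4.08 (inert).
n_T = Σnᵢ = 8.08 − 2X.
With p_i = (n_i/n_T)P, K = p_R^2 / (p_U p_V^3).
Setting this equal to 0.703 atm^-2 and taking the physical root (0 < X < 1) gives X = 0.355.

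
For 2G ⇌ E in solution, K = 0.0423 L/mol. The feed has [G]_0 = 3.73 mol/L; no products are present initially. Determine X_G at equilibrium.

Let X = conversion of G; extent ξ = 3.73X/2 mol/L.
Concentrations: [G] = 3.73 − 3.73X; [E] = 1.86X.
K = [E] / ([G]^2).
This equals 0.0423 at X = 0.201 (the root in 0 < X < 1).

X = 0.201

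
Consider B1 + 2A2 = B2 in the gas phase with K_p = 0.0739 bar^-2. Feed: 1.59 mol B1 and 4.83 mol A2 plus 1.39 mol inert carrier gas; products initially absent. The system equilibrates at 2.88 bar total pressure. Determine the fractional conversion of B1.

X = 0.175

Let X = conversion of B1 (basis 1.59 mol B1); extent of reaction ξ = 1.59X.
Species balance: n_B1 = 1.59 − 1.59X; n_A2 = 4.83 − 3.18X; n_B2 = 1.59X; n_I = 1.39 (inert).
Total moles n_T = 7.81 − 3.18X.
y_i = n_i/n_T, p_i = y_i·P. K_p = p_B2 / (p_B1 p_A2^2).
Setting this equal to 0.0739 bar^-2 and taking the physical root (0 < X < 1) gives X = 0.175.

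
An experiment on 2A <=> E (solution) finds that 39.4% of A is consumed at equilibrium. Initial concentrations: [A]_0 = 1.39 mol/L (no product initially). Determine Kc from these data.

Kc = 0.386 L/mol

Let X = conversion of A.
Concentrations: [A] = 1.39 − 1.39X; [E] = 0.695X.
At X = 0.394: [A] = 0.842, [E] = 0.274.
Kc = [E] / ([A]^2) = 0.386 L/mol.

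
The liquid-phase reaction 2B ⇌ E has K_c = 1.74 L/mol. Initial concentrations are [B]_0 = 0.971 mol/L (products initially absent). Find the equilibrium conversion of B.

Let X = conversion of B; extent ξ = 0.971X/2 mol/L.
Concentrations: [B] = 0.971 − 0.971X; [E] = 0.485X.
K_c = [E] / ([B]^2).
Setting equal to 1.74 and solving for X on (0,1) gives X = 0.584.

X = 0.584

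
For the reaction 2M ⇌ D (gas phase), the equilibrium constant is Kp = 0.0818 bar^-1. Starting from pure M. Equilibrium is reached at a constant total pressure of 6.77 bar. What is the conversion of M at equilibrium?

Basis: 1 mol M initially; let X = conversion of M. Extent ξ = 0.5X.
At extent ξ: n_M = 1 − X; n_D = 0.5X.
n_T = Σnᵢ = 1 − 0.5X.
Mole fractions y_i = n_i/n_T; Kp = p_D / (p_M^2) with p_i = y_i·P.
Equating to 0.0818 bar^-1 and solving on 0 < X < 1: X = 0.442.

X = 0.442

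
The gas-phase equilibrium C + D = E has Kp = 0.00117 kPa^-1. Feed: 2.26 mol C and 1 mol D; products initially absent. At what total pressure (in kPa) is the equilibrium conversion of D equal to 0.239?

Take 1 mol D as basis and let X be its fractional conversion, so ξ = X.
Species balance: n_C = 2.26 − X; n_D = 1 − X; n_E = X.
Summing: n_T = 3.26 − X.
Kp = p_E / (p_C p_D) with p_i = (n_i/n_T)·P.
At X = 0.239: the mole-fraction product g(X) = Π y_i^ν_i = 0.4695. Since Kp = g(X)·P^{-1}, P = (g/Kp)^(1/1) = (0.4695/0.00117)^(1/1) = 401 kPa.

P = 401 kPa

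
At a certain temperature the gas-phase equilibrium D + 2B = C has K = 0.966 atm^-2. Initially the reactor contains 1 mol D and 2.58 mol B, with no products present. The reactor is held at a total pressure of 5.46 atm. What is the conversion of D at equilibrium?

X = 0.860

Let X = conversion of D (basis 1 mol D); extent of reaction ξ = X.
At extent ξ: n_D = 1 − X; n_B = 2.58 − 2X; n_C = X.
Total moles n_T = 3.58 − 2X.
Mole fractions y_i = n_i/n_T; K = p_C / (p_D p_B^2) with p_i = y_i·P.
This yields a degree-3 equation in X; solving on (0,1), X = 0.860.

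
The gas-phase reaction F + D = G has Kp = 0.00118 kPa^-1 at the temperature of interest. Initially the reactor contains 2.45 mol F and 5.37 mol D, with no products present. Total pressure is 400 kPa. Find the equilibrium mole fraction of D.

y_D = 0.661

Let X = conversion of F (basis 2.45 mol F); extent of reaction ξ = 2.45X.
At extent ξ: n_F = 2.45 − 2.45X; n_D = 5.37 − 2.45X; n_G = 2.45X.
Total moles n_T = 7.82 − 2.45X.
Mole fractions y_i = n_i/n_T; Kp = p_G / (p_F p_D) with p_i = y_i·P.
This yields a degree-2 equation in X; solving on (0,1), X = 0.238.
Then n_D = 4.79, n_T = 7.24, so y_D = 0.661.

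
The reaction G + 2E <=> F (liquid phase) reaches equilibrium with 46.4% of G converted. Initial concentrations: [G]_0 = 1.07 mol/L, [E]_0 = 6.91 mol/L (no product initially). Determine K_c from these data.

K_c = 0.0247 (mol/L)^-2

Let X = conversion of G.
Concentrations: [G] = 1.07 − 1.07X; [E] = 6.91 − 2.14X; [F] = 1.07X.
At X = 0.464: [G] = 0.574, [E] = 5.92, [F] = 0.496.
K_c = [F] / ([G] [E]^2) = 0.0247 (mol/L)^-2.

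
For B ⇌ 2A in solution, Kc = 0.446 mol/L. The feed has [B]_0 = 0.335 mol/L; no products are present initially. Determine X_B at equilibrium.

Let X = conversion of B; extent ξ = 0.335·X mol/L.
Concentrations: [B] = 0.335 − 0.335X; [A] = 0.67X.
Kc = [A]^2 / ([B]).
Setting equal to 0.446 and solving for X on (0,1) gives X = 0.434.

X = 0.434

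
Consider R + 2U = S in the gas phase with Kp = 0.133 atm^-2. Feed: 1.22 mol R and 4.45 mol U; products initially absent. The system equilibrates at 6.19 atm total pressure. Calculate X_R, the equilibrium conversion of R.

Take 1.22 mol R as basis and let X be its fractional conversion, so ξ = 1.22X.
Mole table: n_R = 1.22 − 1.22X; n_U = 4.45 − 2.44X; n_S = 1.22X.
Total moles n_T = 5.67 − 2.44X.
Mole fractions y_i = n_i/n_T; Kp = p_S / (p_R p_U^2) with p_i = y_i·P.
Setting this equal to 0.133 atm^-2 and taking the physical root (0 < X < 1) gives X = 0.708.

X = 0.708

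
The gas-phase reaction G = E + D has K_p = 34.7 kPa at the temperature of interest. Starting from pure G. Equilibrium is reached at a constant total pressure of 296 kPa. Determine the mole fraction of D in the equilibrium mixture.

Take 1 mol G as basis and let X be its fractional conversion, so ξ = X.
Mole table: n_G = 1 − X; n_E = X; n_D = X.
Total moles n_T = 1 + X.
y_i = n_i/n_T, p_i = y_i·P. K_p = p_E p_D / (p_G).
Setting this equal to 34.7 kPa and taking the physical root (0 < X < 1) gives X = 0.324.
Then n_D = 0.324, n_T = 1.32, so y_D = 0.245.

y_D = 0.245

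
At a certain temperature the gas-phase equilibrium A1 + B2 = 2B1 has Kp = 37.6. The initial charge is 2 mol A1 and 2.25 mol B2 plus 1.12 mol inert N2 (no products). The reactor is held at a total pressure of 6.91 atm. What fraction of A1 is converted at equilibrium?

X = 0.796

Let X = conversion of A1 (basis 2 mol A1); extent of reaction ξ = 2X.
Species balance: n_A1 = 2 − 2X; n_B2 = 2.25 − 2X; n_B1 = 4X; n_I = 1.12 (inert).
Since Δν = 0, n_T = 5.37 throughout.
y_i = n_i/n_T, p_i = y_i·P. Kp = p_B1^2 / (p_A1 p_B2).
Substituting and setting equal to 37.6 gives a polynomial in X; the root in (0,1) is X = 0.796.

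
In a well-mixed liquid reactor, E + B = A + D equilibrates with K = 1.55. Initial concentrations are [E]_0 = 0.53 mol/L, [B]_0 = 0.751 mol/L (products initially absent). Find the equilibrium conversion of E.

X = 0.648

Let X = conversion of E; extent ξ = 0.53·X mol/L.
Concentrations: [E] = 0.53 − 0.53X; [B] = 0.751 − 0.53X; [A] = 0.53X; [D] = 0.53X.
K = [A] [D] / ([E] [B]).
Solving K = 1.55 for X ∈ (0,1): X = 0.648.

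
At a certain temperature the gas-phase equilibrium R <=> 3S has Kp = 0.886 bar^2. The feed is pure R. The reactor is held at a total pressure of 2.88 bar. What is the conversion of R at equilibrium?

X = 0.182

Let X = conversion of R (basis 1 mol R); extent of reaction ξ = X.
Species balance: n_R = 1 − X; n_S = 3X.
Total moles n_T = 1 + 2X.
Mole fractions y_i = n_i/n_T; Kp = p_S^3 / (p_R) with p_i = y_i·P.
Setting this equal to 0.886 bar^2 and taking the physical root (0 < X < 1) gives X = 0.182.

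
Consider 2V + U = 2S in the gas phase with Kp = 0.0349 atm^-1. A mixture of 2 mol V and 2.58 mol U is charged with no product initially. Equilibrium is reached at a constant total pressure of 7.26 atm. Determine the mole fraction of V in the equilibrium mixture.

Basis: 2 mol V initially; let X = conversion of V. Extent ξ = X.
At extent ξ: n_V = 2 − 2X; n_U = 2.58 − X; n_S = 2X.
Summing: n_T = 4.58 − X.
y_i = n_i/n_T, p_i = y_i·P. Kp = p_S^2 / (p_V^2 p_U).
Setting this equal to 0.0349 atm^-1 and taking the physical root (0 < X < 1) gives X = 0.269.
Then n_V = 1.46, n_T = 4.31, so y_V = 0.339.

y_V = 0.339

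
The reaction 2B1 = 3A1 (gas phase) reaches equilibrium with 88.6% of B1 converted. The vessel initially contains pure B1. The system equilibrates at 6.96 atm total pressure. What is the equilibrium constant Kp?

Take 1 mol B1 as basis and let X be its fractional conversion, so ξ = 0.5X.
Mole table: n_B1 = 1 − X; n_A1 = 1.5X.
Total moles n_T = 1 + 0.5X.
At X = 0.886: n_B1 = 0.114, n_A1 = 1.33, n_T = 1.44.
p_i = (n_i/n_T)·P. Kp = p_A1^3 / (p_B1^2) = 871 atm.

Kp = 871 atm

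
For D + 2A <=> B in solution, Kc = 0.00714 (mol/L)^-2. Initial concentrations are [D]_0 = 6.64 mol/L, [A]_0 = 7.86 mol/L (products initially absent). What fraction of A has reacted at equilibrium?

X = 0.300

Let X = conversion of A; extent ξ = 7.86X/2 mol/L.
Concentrations: [D] = 6.64 − 3.93X; [A] = 7.86 − 7.86X; [B] = 3.93X.
Kc = [B] / ([D] [A]^2).
Equating to 0.00714 (mol/L)^-2: the physical root is X = 0.300.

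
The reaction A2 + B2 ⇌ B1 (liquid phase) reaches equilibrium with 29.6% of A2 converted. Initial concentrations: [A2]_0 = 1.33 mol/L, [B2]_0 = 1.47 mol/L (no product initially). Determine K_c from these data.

K_c = 0.391 L/mol

Let X = conversion of A2.
Concentrations: [A2] = 1.33 − 1.33X; [B2] = 1.47 − 1.33X; [B1] = 1.33X.
At X = 0.296: [A2] = 0.936, [B2] = 1.08, [B1] = 0.394.
K_c = [B1] / ([A2] [B2]) = 0.391 L/mol.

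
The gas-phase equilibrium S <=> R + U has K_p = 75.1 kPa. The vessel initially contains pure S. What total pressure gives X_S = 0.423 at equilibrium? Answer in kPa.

Let X = conversion of S (basis 1 mol S); extent of reaction ξ = X.
Moles: n_S = 1 − X; n_R = X; n_U = X.
n_T = Σnᵢ = 1 + X.
K_p = p_R p_U / (p_S) with p_i = (n_i/n_T)·P.
At X = 0.423: the mole-fraction product g(X) = Π y_i^ν_i = 0.2179. Since K_p = g(X)·P^{1}, P = (K_p/g)^(1/1) = (75.1/0.2179)^(1/1) = 345 kPa.

P = 345 kPa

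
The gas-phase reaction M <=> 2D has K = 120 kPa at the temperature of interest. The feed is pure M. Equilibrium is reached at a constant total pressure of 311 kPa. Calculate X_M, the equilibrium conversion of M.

X = 0.297

Take 1 mol M as basis and let X be its fractional conversion, so ξ = X.
At extent ξ: n_M = 1 − X; n_D = 2X.
Total moles n_T = 1 + X.
With p_i = (n_i/n_T)P, K = p_D^2 / (p_M).
Substituting and setting equal to 120 kPa gives a polynomial in X; the root in (0,1) is X = 0.297.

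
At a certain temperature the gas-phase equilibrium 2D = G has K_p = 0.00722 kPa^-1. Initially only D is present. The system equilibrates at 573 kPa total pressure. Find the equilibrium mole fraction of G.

Take 1 mol D as basis and let X be its fractional conversion, so ξ = 0.5X.
Species balance: n_D = 1 − X; n_G = 0.5X.
n_T = Σnᵢ = 1 − 0.5X.
y_i = n_i/n_T, p_i = y_i·P. K_p = p_G / (p_D^2).
Setting this equal to 0.00722 kPa^-1 and taking the physical root (0 < X < 1) gives X = 0.761.
Then n_G = 0.381, n_T = 0.619, so y_G = 0.615.

y_G = 0.615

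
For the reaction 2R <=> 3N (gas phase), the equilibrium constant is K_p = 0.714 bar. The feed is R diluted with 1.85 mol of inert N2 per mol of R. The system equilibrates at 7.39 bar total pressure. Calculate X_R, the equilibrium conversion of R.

Let X = conversion of R (basis 1 mol R); extent of reaction ξ = 0.5X.
Moles: n_R = 1 − X; n_N = 1.5X; n_I = 1.85 (inert).
Total moles n_T = 2.85 + 0.5X.
Mole fractions y_i = n_i/n_T; K_p = p_N^3 / (p_R^2) with p_i = y_i·P.
This yields a degree-3 equation in X; solving on (0,1), X = 0.336.

X = 0.336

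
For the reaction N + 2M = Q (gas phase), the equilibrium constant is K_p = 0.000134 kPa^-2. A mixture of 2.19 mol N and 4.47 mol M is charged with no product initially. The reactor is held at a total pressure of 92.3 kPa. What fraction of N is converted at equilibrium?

X = 0.287

Let X = conversion of N (basis 2.19 mol N); extent of reaction ξ = 2.19X.
Moles: n_N = 2.19 − 2.19X; n_M = 4.47 − 4.38X; n_Q = 2.19X.
n_T = Σnᵢ = 6.66 − 4.38X.
With p_i = (n_i/n_T)P, K_p = p_Q / (p_N p_M^2).
This yields a degree-3 equation in X; solving on (0,1), X = 0.287.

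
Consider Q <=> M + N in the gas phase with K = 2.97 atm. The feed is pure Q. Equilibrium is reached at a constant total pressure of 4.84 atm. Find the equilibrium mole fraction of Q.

Let X = conversion of Q (basis 1 mol Q); extent of reaction ξ = X.
Species balance: n_Q = 1 − X; n_M = X; n_N = X.
n_T = Σnᵢ = 1 + X.
y_i = n_i/n_T, p_i = y_i·P. K = p_M p_N / (p_Q).
Substituting and setting equal to 2.97 atm gives a polynomial in X; the root in (0,1) is X = 0.617.
Then n_Q = 0.383, n_T = 1.62, so y_Q = 0.237.

y_Q = 0.237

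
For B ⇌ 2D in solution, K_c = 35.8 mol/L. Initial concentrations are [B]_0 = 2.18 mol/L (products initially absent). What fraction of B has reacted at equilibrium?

X = 0.832

Let X = conversion of B; extent ξ = 2.18·X mol/L.
Concentrations: [B] = 2.18 − 2.18X; [D] = 4.36X.
K_c = [D]^2 / ([B]).
Solving K_c = 35.8 for X ∈ (0,1): X = 0.832.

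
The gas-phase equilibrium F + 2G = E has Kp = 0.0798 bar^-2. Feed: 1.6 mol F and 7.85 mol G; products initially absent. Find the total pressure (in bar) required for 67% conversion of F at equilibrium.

P = 6.46 bar

Let X = conversion of F (basis 1.6 mol F); extent of reaction ξ = 1.6X.
Moles: n_F = 1.6 − 1.6X; n_G = 7.85 − 3.2X; n_E = 1.6X.
n_T = Σnᵢ = 9.45 − 3.2X.
Kp = p_E / (p_F p_G^2) with p_i = (n_i/n_T)·P.
At X = 0.67: the mole-fraction product g(X) = Π y_i^ν_i = 3.329. Since Kp = g(X)·P^{-2}, P = (g/Kp)^(1/2) = (3.329/0.0798)^(1/2) = 6.46 bar.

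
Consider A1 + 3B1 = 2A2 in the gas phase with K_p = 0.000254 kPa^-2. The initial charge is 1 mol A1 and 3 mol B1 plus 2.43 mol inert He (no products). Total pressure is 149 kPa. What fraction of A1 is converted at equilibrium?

X = 0.397

Basis: 1 mol A1 initially; let X = conversion of A1. Extent ξ = X.
Moles: n_A1 = 1 − X; n_B1 = 3 − 3X; n_A2 = 2X; n_I = 2.43 (inert).
Summing: n_T = 6.43 − 2X.
Mole fractions y_i = n_i/n_T; K_p = p_A2^2 / (p_A1 p_B1^3) with p_i = y_i·P.
Setting this equal to 0.000254 kPa^-2 and taking the physical root (0 < X < 1) gives X = 0.397.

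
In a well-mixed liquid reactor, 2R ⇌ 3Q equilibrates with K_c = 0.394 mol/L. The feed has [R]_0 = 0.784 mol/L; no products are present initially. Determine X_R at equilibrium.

Let X = conversion of R; extent ξ = 0.784X/2 mol/L.
Concentrations: [R] = 0.784 − 0.784X; [Q] = 1.18X.
K_c = [Q]^3 / ([R]^2).
Solving K_c = 0.394 for X ∈ (0,1): X = 0.384.

X = 0.384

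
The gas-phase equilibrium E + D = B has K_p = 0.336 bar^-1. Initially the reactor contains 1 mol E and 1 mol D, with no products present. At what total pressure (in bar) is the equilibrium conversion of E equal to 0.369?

P = 4.5 bar

Let X = conversion of E (basis 1 mol E); extent of reaction ξ = X.
Species balance: n_E = 1 − X; n_D = 1 − X; n_B = X.
n_T = Σnᵢ = 2 − X.
K_p = p_B / (p_E p_D) with p_i = (n_i/n_T)·P.
At X = 0.369: the mole-fraction product g(X) = Π y_i^ν_i = 1.512. Since K_p = g(X)·P^{-1}, P = (g/K_p)^(1/1) = (1.512/0.336)^(1/1) = 4.5 bar.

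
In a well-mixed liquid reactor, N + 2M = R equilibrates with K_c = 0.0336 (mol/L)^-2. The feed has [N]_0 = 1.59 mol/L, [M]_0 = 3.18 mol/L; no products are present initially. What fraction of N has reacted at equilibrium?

Let X = conversion of N; extent ξ = 1.59·X mol/L.
Concentrations: [N] = 1.59 − 1.59X; [M] = 3.18 − 3.18X; [R] = 1.59X.
K_c = [R] / ([N] [M]^2).
This equals 0.0336 at X = 0.184 (the root in 0 < X < 1).

X = 0.184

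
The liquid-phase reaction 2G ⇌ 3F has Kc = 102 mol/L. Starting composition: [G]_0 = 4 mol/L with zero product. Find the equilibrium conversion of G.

Let X = conversion of G; extent ξ = 4X/2 mol/L.
Concentrations: [G] = 4 − 4X; [F] = 6X.
Kc = [F]^3 / ([G]^2).
Setting equal to 102 and solving for X on (0,1) gives X = 0.759.

X = 0.759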